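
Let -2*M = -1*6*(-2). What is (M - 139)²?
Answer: 21025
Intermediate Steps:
M = -6 (M = -(-1*6)*(-2)/2 = -(-3)*(-2) = -½*12 = -6)
(M - 139)² = (-6 - 139)² = (-145)² = 21025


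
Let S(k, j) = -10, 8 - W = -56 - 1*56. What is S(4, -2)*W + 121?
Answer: -1079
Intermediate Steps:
W = 120 (W = 8 - (-56 - 1*56) = 8 - (-56 - 56) = 8 - 1*(-112) = 8 + 112 = 120)
S(4, -2)*W + 121 = -10*120 + 121 = -1200 + 121 = -1079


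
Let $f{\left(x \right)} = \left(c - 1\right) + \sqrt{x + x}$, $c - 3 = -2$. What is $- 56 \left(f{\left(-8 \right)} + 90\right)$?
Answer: $-5040 - 224 i \approx -5040.0 - 224.0 i$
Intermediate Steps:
$c = 1$ ($c = 3 - 2 = 1$)
$f{\left(x \right)} = \sqrt{2} \sqrt{x}$ ($f{\left(x \right)} = \left(1 - 1\right) + \sqrt{x + x} = 0 + \sqrt{2 x} = 0 + \sqrt{2} \sqrt{x} = \sqrt{2} \sqrt{x}$)
$- 56 \left(f{\left(-8 \right)} + 90\right) = - 56 \left(\sqrt{2} \sqrt{-8} + 90\right) = - 56 \left(\sqrt{2} \cdot 2 i \sqrt{2} + 90\right) = - 56 \left(4 i + 90\right) = - 56 \left(90 + 4 i\right) = -5040 - 224 i$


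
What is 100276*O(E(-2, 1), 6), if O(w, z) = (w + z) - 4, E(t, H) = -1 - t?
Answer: 300828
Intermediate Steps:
O(w, z) = -4 + w + z
100276*O(E(-2, 1), 6) = 100276*(-4 + (-1 - 1*(-2)) + 6) = 100276*(-4 + (-1 + 2) + 6) = 100276*(-4 + 1 + 6) = 100276*3 = 300828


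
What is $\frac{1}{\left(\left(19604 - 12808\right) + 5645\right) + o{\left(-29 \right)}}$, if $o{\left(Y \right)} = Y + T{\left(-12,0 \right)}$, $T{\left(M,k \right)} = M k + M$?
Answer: $\frac{1}{12400} \approx 8.0645 \cdot 10^{-5}$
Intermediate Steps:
$T{\left(M,k \right)} = M + M k$
$o{\left(Y \right)} = -12 + Y$ ($o{\left(Y \right)} = Y - 12 \left(1 + 0\right) = Y - 12 = -12 + Y$)
$\frac{1}{\left(\left(19604 - 12808\right) + 5645\right) + o{\left(-29 \right)}} = \frac{1}{\left(\left(19604 - 12808\right) + 5645\right) - 41} = \frac{1}{\left(6796 + 5645\right) - 41} = \frac{1}{12441 - 41} = \frac{1}{12400}$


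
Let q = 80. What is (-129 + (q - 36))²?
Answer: 7225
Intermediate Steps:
(-129 + (q - 36))² = (-129 + (80 - 36))² = (-129 + 44)² = (-85)² = 7225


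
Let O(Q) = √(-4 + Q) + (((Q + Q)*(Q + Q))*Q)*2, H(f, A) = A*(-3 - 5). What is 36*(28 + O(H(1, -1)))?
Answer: 148536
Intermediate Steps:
H(f, A) = -8*A (H(f, A) = A*(-8) = -8*A)
O(Q) = √(-4 + Q) + 8*Q³ (O(Q) = √(-4 + Q) + (((2*Q)*(2*Q))*Q)*2 = √(-4 + Q) + ((4*Q²)*Q)*2 = √(-4 + Q) + (4*Q³)*2 = √(-4 + Q) + 8*Q³)
36*(28 + O(H(1, -1))) = 36*(28 + (√(-4 - 8*(-1)) + 8*(-8*(-1))³)) = 36*(28 + (√(-4 + 8) + 8*8³)) = 36*(28 + (√4 + 8*512)) = 36*(28 + (2 + 4096)) = 36*(28 + 4098) = 36*4126 = 148536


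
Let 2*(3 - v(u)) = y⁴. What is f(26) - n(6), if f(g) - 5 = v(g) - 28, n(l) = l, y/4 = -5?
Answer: -80026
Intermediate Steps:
y = -20 (y = 4*(-5) = -20)
v(u) = -79997 (v(u) = 3 - ½*(-20)⁴ = 3 - ½*160000 = 3 - 80000 = -79997)
f(g) = -80020 (f(g) = 5 + (-79997 - 28) = 5 - 80025 = -80020)
f(26) - n(6) = -80020 - 1*6 = -80020 - 6 = -80026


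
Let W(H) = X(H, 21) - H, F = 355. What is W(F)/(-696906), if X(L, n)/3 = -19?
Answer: 206/348453 ≈ 0.00059118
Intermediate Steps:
X(L, n) = -57 (X(L, n) = 3*(-19) = -57)
W(H) = -57 - H
W(F)/(-696906) = (-57 - 1*355)/(-696906) = (-57 - 355)*(-1/696906) = -412*(-1/696906) = 206/348453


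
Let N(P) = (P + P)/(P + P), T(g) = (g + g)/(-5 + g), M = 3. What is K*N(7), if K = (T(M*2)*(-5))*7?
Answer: -420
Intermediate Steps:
T(g) = 2*g/(-5 + g) (T(g) = (2*g)/(-5 + g) = 2*g/(-5 + g))
N(P) = 1 (N(P) = (2*P)/((2*P)) = (2*P)*(1/(2*P)) = 1)
K = -420 (K = ((2*(3*2)/(-5 + 3*2))*(-5))*7 = ((2*6/(-5 + 6))*(-5))*7 = ((2*6/1)*(-5))*7 = ((2*6*1)*(-5))*7 = (12*(-5))*7 = -60*7 = -420)
K*N(7) = -420*1 = -420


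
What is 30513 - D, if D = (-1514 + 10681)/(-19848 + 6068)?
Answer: 420478307/13780 ≈ 30514.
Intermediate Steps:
D = -9167/13780 (D = 9167/(-13780) = 9167*(-1/13780) = -9167/13780 ≈ -0.66524)
30513 - D = 30513 - 1*(-9167/13780) = 30513 + 9167/13780 = 420478307/13780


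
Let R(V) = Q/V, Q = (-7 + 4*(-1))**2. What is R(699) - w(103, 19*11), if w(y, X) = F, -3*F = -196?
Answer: -45547/699 ≈ -65.160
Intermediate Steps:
F = 196/3 (F = -1/3*(-196) = 196/3 ≈ 65.333)
w(y, X) = 196/3
Q = 121 (Q = (-7 - 4)**2 = (-11)**2 = 121)
R(V) = 121/V
R(699) - w(103, 19*11) = 121/699 - 1*196/3 = 121*(1/699) - 196/3 = 121/699 - 196/3 = -45547/699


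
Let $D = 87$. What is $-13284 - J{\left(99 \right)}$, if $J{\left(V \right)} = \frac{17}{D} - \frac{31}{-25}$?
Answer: $- \frac{28895822}{2175} \approx -13285.0$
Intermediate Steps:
$J{\left(V \right)} = \frac{3122}{2175}$ ($J{\left(V \right)} = \frac{17}{87} - \frac{31}{-25} = 17 \cdot \frac{1}{87} - - \frac{31}{25} = \frac{17}{87} + \frac{31}{25} = \frac{3122}{2175}$)
$-13284 - J{\left(99 \right)} = -13284 - \frac{3122}{2175} = - \frac{28895822}{2175}$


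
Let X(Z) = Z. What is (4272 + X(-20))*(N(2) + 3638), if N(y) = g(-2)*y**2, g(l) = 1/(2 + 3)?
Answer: 77360888/5 ≈ 1.5472e+7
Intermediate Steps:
g(l) = 1/5
N(y) = y**2/5
(4272 + X(-20))*(N(2) + 3638) = (4272 - 20)*((1/5)*2**2 + 3638) = 4252*((1/5)*4 + 3638) = 4252*(4/5 + 3638) = 4252*(18194/5) = 77360888/5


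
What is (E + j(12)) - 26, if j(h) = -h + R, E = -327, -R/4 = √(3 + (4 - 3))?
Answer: -373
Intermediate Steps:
R = -8 (R = -4*√(3 + (4 - 3)) = -4*√(3 + 1) = -4*√4 = -4*2 = -8)
j(h) = -8 - h (j(h) = -h - 8 = -8 - h)
(E + j(12)) - 26 = (-327 + (-8 - 1*12)) - 26 = (-327 + (-8 - 12)) - 26 = (-327 - 20) - 26 = -347 - 26 = -373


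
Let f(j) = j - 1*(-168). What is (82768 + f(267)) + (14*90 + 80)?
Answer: 84543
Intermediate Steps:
f(j) = 168 + j (f(j) = j + 168 = 168 + j)
(82768 + f(267)) + (14*90 + 80) = (82768 + (168 + 267)) + (14*90 + 80) = (82768 + 435) + (1260 + 80) = 83203 + 1340 = 84543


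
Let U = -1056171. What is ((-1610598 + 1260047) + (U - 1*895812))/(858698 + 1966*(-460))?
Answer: 14573/289 ≈ 50.426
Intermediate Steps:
((-1610598 + 1260047) + (U - 1*895812))/(858698 + 1966*(-460)) = ((-1610598 + 1260047) + (-1056171 - 1*895812))/(858698 + 1966*(-460)) = (-350551 + (-1056171 - 895812))/(858698 - 904360) = (-350551 - 1951983)/(-45662) = -2302534*(-1/45662) = 14573/289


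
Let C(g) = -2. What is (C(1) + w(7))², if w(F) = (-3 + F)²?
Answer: 196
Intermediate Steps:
(C(1) + w(7))² = (-2 + (-3 + 7)²)² = (-2 + 4²)² = (-2 + 16)² = 14² = 196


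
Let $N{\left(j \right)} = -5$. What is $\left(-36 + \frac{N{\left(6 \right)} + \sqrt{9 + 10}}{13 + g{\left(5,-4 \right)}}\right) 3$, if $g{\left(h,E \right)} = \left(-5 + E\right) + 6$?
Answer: $- \frac{219}{2} + \frac{3 \sqrt{19}}{10} \approx -108.19$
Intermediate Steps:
$g{\left(h,E \right)} = 1 + E$
$\left(-36 + \frac{N{\left(6 \right)} + \sqrt{9 + 10}}{13 + g{\left(5,-4 \right)}}\right) 3 = \left(-36 + \frac{-5 + \sqrt{9 + 10}}{13 + \left(1 - 4\right)}\right) 3 = \left(-36 + \frac{-5 + \sqrt{19}}{13 - 3}\right) 3 = \left(-36 + \frac{-5 + \sqrt{19}}{10}\right) 3 = \left(-36 + \left(-5 + \sqrt{19}\right) \frac{1}{10}\right) 3 = \left(-36 - \left(\frac{1}{2} - \frac{\sqrt{19}}{10}\right)\right) 3 = \left(- \frac{73}{2} + \frac{\sqrt{19}}{10}\right) 3 = - \frac{219}{2} + \frac{3 \sqrt{19}}{10}$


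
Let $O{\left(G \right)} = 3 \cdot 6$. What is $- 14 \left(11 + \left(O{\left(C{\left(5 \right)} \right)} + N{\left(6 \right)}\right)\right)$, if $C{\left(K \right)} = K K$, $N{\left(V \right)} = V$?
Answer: $-490$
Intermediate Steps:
$C{\left(K \right)} = K^{2}$
$O{\left(G \right)} = 18$
$- 14 \left(11 + \left(O{\left(C{\left(5 \right)} \right)} + N{\left(6 \right)}\right)\right) = - 14 \left(11 + \left(18 + 6\right)\right) = - 14 \left(11 + 24\right) = \left(-14\right) 35 = -490$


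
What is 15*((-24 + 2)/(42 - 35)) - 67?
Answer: -799/7 ≈ -114.14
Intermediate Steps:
15*((-24 + 2)/(42 - 35)) - 67 = 15*(-22/7) - 67 = -330/7 - 67 = -799/7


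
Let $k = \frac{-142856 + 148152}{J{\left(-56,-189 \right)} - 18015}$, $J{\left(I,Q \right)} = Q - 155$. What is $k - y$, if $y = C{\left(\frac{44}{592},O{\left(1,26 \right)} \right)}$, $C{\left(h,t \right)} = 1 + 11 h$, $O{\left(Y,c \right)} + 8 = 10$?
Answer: $- \frac{5722379}{2717132} \approx -2.106$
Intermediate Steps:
$O{\left(Y,c \right)} = 2$ ($O{\left(Y,c \right)} = -8 + 10 = 2$)
$J{\left(I,Q \right)} = -155 + Q$
$y = \frac{269}{148}$ ($y = 1 + 11 \cdot \frac{44}{592} = 1 + 11 \cdot 44 \cdot \frac{1}{592} = 1 + 11 \cdot \frac{11}{148} = 1 + \frac{121}{148} = \frac{269}{148} \approx 1.8176$)
$k = - \frac{5296}{18359}$ ($k = \frac{-142856 + 148152}{\left(-155 - 189\right) - 18015} = \frac{5296}{-344 - 18015} = \frac{5296}{-18359} = 5296 \left(- \frac{1}{18359}\right) = - \frac{5296}{18359} \approx -0.28847$)
$k - y = - \frac{5296}{18359} - \frac{269}{148} = - \frac{5722379}{2717132}$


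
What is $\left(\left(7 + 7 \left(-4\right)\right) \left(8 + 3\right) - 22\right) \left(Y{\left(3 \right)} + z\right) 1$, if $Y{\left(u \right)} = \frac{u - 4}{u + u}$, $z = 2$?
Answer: $- \frac{2783}{6} \approx -463.83$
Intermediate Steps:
$Y{\left(u \right)} = \frac{-4 + u}{2 u}$
$\left(\left(7 + 7 \left(-4\right)\right) \left(8 + 3\right) - 22\right) \left(Y{\left(3 \right)} + z\right) 1 = \left(\left(7 + 7 \left(-4\right)\right) \left(8 + 3\right) - 22\right) \left(\frac{-4 + 3}{2 \cdot 3} + 2\right) 1 = \left(\left(7 - 28\right) 11 - 22\right) \left(\frac{1}{2} \cdot \frac{1}{3} \left(-1\right) + 2\right) 1 = \left(\left(-21\right) 11 - 22\right) \left(- \frac{1}{6} + 2\right) 1 = \left(-231 - 22\right) \frac{11}{6} \cdot 1 = \left(-253\right) \frac{11}{6} = - \frac{2783}{6}$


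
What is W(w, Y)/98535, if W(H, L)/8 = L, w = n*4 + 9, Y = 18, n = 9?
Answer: 48/32845 ≈ 0.0014614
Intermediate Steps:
w = 45 (w = 9*4 + 9 = 36 + 9 = 45)
W(H, L) = 8*L
W(w, Y)/98535 = (8*18)/98535 = 144*(1/98535) = 48/32845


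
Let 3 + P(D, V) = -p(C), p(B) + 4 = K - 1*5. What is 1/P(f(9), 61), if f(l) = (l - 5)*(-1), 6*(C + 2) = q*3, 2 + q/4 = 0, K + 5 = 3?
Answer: ⅛ ≈ 0.12500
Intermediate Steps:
K = -2 (K = -5 + 3 = -2)
q = -8 (q = -8 + 4*0 = -8 + 0 = -8)
C = -6 (C = -2 + (-8*3)/6 = -2 + (⅙)*(-24) = -2 - 4 = -6)
p(B) = -11 (p(B) = -4 + (-2 - 1*5) = -4 + (-2 - 5) = -4 - 7 = -11)
f(l) = 5 - l (f(l) = (-5 + l)*(-1) = 5 - l)
P(D, V) = 8 (P(D, V) = -3 - 1*(-11) = -3 + 11 = 8)
1/P(f(9), 61) = 1/8 = ⅛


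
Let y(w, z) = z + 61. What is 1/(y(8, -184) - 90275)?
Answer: -1/90398 ≈ -1.1062e-5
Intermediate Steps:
y(w, z) = 61 + z
1/(y(8, -184) - 90275) = 1/((61 - 184) - 90275) = 1/(-123 - 90275) = 1/(-90398) = -1/90398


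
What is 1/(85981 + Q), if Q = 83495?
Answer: 1/169476 ≈ 5.9005e-6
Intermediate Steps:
1/(85981 + Q) = 1/(85981 + 83495) = 1/169476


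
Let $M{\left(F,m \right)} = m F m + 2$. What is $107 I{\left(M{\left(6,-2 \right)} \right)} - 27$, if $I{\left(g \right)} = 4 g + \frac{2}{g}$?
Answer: $\frac{144420}{13} \approx 11109.0$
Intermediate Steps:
$M{\left(F,m \right)} = 2 + F m^{2}$ ($M{\left(F,m \right)} = F m m + 2 = F m^{2} + 2 = 2 + F m^{2}$)
$I{\left(g \right)} = \frac{2}{g} + 4 g$
$107 I{\left(M{\left(6,-2 \right)} \right)} - 27 = 107 \left(\frac{2}{2 + 6 \left(-2\right)^{2}} + 4 \left(2 + 6 \left(-2\right)^{2}\right)\right) - 27 = 107 \left(\frac{2}{2 + 6 \cdot 4} + 4 \left(2 + 6 \cdot 4\right)\right) - 27 = 107 \left(\frac{2}{2 + 24} + 4 \left(2 + 24\right)\right) - 27 = 107 \left(\frac{2}{26} + 4 \cdot 26\right) - 27 = 107 \left(2 \cdot \frac{1}{26} + 104\right) - 27 = 107 \left(\frac{1}{13} + 104\right) - 27 = 107 \cdot \frac{1353}{13} - 27 = \frac{144771}{13} - 27 = \frac{144420}{13}$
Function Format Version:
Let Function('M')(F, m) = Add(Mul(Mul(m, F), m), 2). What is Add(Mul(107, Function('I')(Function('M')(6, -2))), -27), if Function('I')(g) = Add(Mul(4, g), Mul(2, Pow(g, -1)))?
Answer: Rational(144420, 13) ≈ 11109.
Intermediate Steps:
Function('M')(F, m) = Add(2, Mul(F, Pow(m, 2))) (Function('M')(F, m) = Add(Mul(Mul(F, m), m), 2) = Add(Mul(F, Pow(m, 2)), 2) = Add(2, Mul(F, Pow(m, 2))))
Function('I')(g) = Add(Mul(2, Pow(g, -1)), Mul(4, g))
Add(Mul(107, Function('I')(Function('M')(6, -2))), -27) = Add(Mul(107, Add(Mul(2, Pow(Add(2, Mul(6, Pow(-2, 2))), -1)), Mul(4, Add(2, Mul(6, Pow(-2, 2)))))), -27) = Add(Mul(107, Add(Mul(2, Pow(Add(2, Mul(6, 4)), -1)), Mul(4, Add(2, Mul(6, 4))))), -27) = Add(Mul(107, Add(Mul(2, Pow(Add(2, 24), -1)), Mul(4, Add(2, 24)))), -27) = Add(Mul(107, Add(Mul(2, Pow(26, -1)), Mul(4, 26))), -27) = Add(Mul(107, Add(Mul(2, Rational(1, 26)), 104)), -27) = Add(Mul(107, Add(Rational(1, 13), 104)), -27) = Add(Mul(107, Rational(1353, 13)), -27) = Add(Rational(144771, 13), -27) = Rational(144420, 13)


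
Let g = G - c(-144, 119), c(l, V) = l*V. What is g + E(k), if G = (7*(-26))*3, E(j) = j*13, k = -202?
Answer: 13964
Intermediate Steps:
E(j) = 13*j
G = -546 (G = -182*3 = -546)
c(l, V) = V*l
g = 16590 (g = -546 - 119*(-144) = -546 - 1*(-17136) = -546 + 17136 = 16590)
g + E(k) = 16590 + 13*(-202) = 16590 - 2626 = 13964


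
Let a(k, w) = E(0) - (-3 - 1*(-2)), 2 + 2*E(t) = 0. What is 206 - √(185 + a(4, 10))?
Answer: 206 - √185 ≈ 192.40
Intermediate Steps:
E(t) = -1 (E(t) = -1 + (½)*0 = -1 + 0 = -1)
a(k, w) = 0 (a(k, w) = -1 - (-3 - 1*(-2)) = -1 - (-3 + 2) = -1 - 1*(-1) = -1 + 1 = 0)
206 - √(185 + a(4, 10)) = 206 - √(185 + 0) = 206 - √185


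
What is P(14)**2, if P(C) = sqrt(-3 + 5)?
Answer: 2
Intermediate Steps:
P(C) = sqrt(2)
P(14)**2 = (sqrt(2))**2 = 2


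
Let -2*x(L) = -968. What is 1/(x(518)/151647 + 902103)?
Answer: 151647/136801214125 ≈ 1.1085e-6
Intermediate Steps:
x(L) = 484 (x(L) = -½*(-968) = 484)
1/(x(518)/151647 + 902103) = 1/(484/151647 + 902103) = 1/(136801214125/151647) = 151647/136801214125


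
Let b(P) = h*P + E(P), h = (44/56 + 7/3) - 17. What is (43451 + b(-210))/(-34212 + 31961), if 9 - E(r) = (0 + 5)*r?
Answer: -47425/2251 ≈ -21.068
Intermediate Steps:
E(r) = 9 - 5*r (E(r) = 9 - (0 + 5)*r = 9 - 5*r)
h = -583/42 (h = (44*(1/56) + 7*(⅓)) - 17 = (11/14 + 7/3) - 17 = 131/42 - 17 = -583/42 ≈ -13.881)
b(P) = 9 - 793*P/42 (b(P) = -583*P/42 + (9 - 5*P) = 9 - 793*P/42)
(43451 + b(-210))/(-34212 + 31961) = (43451 + (9 - 793/42*(-210)))/(-34212 + 31961) = (43451 + (9 + 3965))/(-2251) = (43451 + 3974)*(-1/2251) = 47425*(-1/2251) = -47425/2251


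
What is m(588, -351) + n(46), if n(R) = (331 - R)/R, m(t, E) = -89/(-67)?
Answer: 23189/3082 ≈ 7.5240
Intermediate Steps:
m(t, E) = 89/67 (m(t, E) = -89*(-1/67) = 89/67)
n(R) = (331 - R)/R
m(588, -351) + n(46) = 89/67 + (331 - 1*46)/46 = 89/67 + (331 - 46)/46 = 89/67 + (1/46)*285 = 89/67 + 285/46 = 23189/3082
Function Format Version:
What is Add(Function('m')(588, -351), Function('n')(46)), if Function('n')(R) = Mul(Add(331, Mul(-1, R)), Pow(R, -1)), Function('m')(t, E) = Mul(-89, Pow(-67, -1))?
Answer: Rational(23189, 3082) ≈ 7.5240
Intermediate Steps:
Function('m')(t, E) = Rational(89, 67) (Function('m')(t, E) = Mul(-89, Rational(-1, 67)) = Rational(89, 67))
Function('n')(R) = Mul(Pow(R, -1), Add(331, Mul(-1, R)))
Add(Function('m')(588, -351), Function('n')(46)) = Add(Rational(89, 67), Mul(Pow(46, -1), Add(331, Mul(-1, 46)))) = Add(Rational(89, 67), Mul(Rational(1, 46), Add(331, -46))) = Add(Rational(89, 67), Mul(Rational(1, 46), 285)) = Add(Rational(89, 67), Rational(285, 46)) = Rational(23189, 3082)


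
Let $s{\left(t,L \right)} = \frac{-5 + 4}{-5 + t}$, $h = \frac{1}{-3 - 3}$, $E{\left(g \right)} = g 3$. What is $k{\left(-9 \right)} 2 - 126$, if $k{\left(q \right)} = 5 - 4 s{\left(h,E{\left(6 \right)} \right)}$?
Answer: $- \frac{3644}{31} \approx -117.55$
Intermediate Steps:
$E{\left(g \right)} = 3 g$
$h = - \frac{1}{6}$ ($h = \frac{1}{-6} = - \frac{1}{6} \approx -0.16667$)
$s{\left(t,L \right)} = - \frac{1}{-5 + t}$
$k{\left(q \right)} = \frac{131}{31}$ ($k{\left(q \right)} = 5 - 4 \left(- \frac{1}{-5 - \frac{1}{6}}\right) = 5 - 4 \left(- \frac{1}{- \frac{31}{6}}\right) = 5 - 4 \left(\left(-1\right) \left(- \frac{6}{31}\right)\right) = 5 - \frac{24}{31} = \frac{131}{31}$)
$k{\left(-9 \right)} 2 - 126 = \frac{131}{31} \cdot 2 - 126 = \frac{262}{31} - 126 = - \frac{3644}{31}$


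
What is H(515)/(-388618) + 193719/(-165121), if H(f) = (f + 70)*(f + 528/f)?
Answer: -12888241035447/6609406256134 ≈ -1.9500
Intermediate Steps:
H(f) = (70 + f)*(f + 528/f)
H(515)/(-388618) + 193719/(-165121) = (528 + 515² + 70*515 + 36960/515)/(-388618) + 193719/(-165121) = (528 + 265225 + 36050 + 36960*(1/515))*(-1/388618) + 193719*(-1/165121) = (528 + 265225 + 36050 + 7392/103)*(-1/388618) - 193719/165121 = (31093101/103)*(-1/388618) - 193719/165121 = -31093101/40027654 - 193719/165121 = -12888241035447/6609406256134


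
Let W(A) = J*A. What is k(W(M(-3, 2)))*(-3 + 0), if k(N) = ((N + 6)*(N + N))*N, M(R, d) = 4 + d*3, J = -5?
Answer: 660000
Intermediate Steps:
M(R, d) = 4 + 3*d
W(A) = -5*A
k(N) = 2*N²*(6 + N) (k(N) = ((6 + N)*(2*N))*N = (2*N*(6 + N))*N = 2*N²*(6 + N))
k(W(M(-3, 2)))*(-3 + 0) = (2*(-5*(4 + 3*2))²*(6 - 5*(4 + 3*2)))*(-3 + 0) = (2*(-5*(4 + 6))²*(6 - 5*(4 + 6)))*(-3) = (2*(-5*10)²*(6 - 5*10))*(-3) = (2*(-50)²*(6 - 50))*(-3) = (2*2500*(-44))*(-3) = -220000*(-3) = 660000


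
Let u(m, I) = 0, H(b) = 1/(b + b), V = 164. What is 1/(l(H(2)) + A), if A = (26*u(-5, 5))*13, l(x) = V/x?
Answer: 1/656 ≈ 0.0015244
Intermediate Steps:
H(b) = 1/(2*b)
l(x) = 164/x
A = 0 (A = (26*0)*13 = 0*13 = 0)
1/(l(H(2)) + A) = 1/(164/(((½)/2)) + 0) = 1/(164/(((½)*(½))) + 0) = 1/(164/(¼) + 0) = 1/(164*4 + 0) = 1/(656 + 0) = 1/656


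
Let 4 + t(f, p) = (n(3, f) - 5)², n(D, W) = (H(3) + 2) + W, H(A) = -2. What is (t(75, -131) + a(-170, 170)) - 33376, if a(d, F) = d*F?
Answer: -57380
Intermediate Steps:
n(D, W) = W (n(D, W) = (-2 + 2) + W = 0 + W = W)
a(d, F) = F*d
t(f, p) = -4 + (-5 + f)² (t(f, p) = -4 + (f - 5)² = -4 + (-5 + f)²)
(t(75, -131) + a(-170, 170)) - 33376 = ((-4 + (-5 + 75)²) + 170*(-170)) - 33376 = ((-4 + 70²) - 28900) - 33376 = ((-4 + 4900) - 28900) - 33376 = (4896 - 28900) - 33376 = -24004 - 33376 = -57380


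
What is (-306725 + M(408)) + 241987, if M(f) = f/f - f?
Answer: -65145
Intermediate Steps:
M(f) = 1 - f
(-306725 + M(408)) + 241987 = (-306725 + (1 - 1*408)) + 241987 = (-306725 + (1 - 408)) + 241987 = (-306725 - 407) + 241987 = -307132 + 241987 = -65145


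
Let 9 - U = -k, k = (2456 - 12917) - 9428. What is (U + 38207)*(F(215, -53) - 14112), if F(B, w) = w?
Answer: -259601955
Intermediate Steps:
k = -19889 (k = -10461 - 9428 = -19889)
U = -19880 (U = 9 - (-1)*(-19889) = 9 - 1*19889 = 9 - 19889 = -19880)
(U + 38207)*(F(215, -53) - 14112) = (-19880 + 38207)*(-53 - 14112) = 18327*(-14165) = -259601955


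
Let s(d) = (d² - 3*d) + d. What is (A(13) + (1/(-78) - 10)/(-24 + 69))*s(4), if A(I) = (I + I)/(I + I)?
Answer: 10916/1755 ≈ 6.2199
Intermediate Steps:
A(I) = 1 (A(I) = (2*I)/((2*I)) = (2*I)*(1/(2*I)) = 1)
s(d) = d² - 2*d
(A(13) + (1/(-78) - 10)/(-24 + 69))*s(4) = (1 + (1/(-78) - 10)/(-24 + 69))*(4*(-2 + 4)) = (1 + (-1/78 - 10)/45)*(4*2) = (1 - 781/78*1/45)*8 = (1 - 781/3510)*8 = (2729/3510)*8 = 10916/1755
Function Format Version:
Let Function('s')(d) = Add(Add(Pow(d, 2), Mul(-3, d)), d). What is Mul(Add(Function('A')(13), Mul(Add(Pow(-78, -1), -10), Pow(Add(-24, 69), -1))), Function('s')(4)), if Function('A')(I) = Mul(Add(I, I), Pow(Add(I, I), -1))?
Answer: Rational(10916, 1755) ≈ 6.2199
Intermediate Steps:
Function('A')(I) = 1 (Function('A')(I) = Mul(Mul(2, I), Pow(Mul(2, I), -1)) = Mul(Mul(2, I), Mul(Rational(1, 2), Pow(I, -1))) = 1)
Function('s')(d) = Add(Pow(d, 2), Mul(-2, d))
Mul(Add(Function('A')(13), Mul(Add(Pow(-78, -1), -10), Pow(Add(-24, 69), -1))), Function('s')(4)) = Mul(Add(1, Mul(Add(Pow(-78, -1), -10), Pow(Add(-24, 69), -1))), Mul(4, Add(-2, 4))) = Mul(Add(1, Mul(Add(Rational(-1, 78), -10), Pow(45, -1))), Mul(4, 2)) = Mul(Add(1, Mul(Rational(-781, 78), Rational(1, 45))), 8) = Mul(Add(1, Rational(-781, 3510)), 8) = Mul(Rational(2729, 3510), 8) = Rational(10916, 1755)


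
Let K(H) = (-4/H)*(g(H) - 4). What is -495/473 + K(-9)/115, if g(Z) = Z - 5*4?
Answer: -17417/14835 ≈ -1.1740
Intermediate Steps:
g(Z) = -20 + Z (g(Z) = Z - 20 = -20 + Z)
K(H) = -4*(-24 + H)/H (K(H) = (-4/H)*((-20 + H) - 4) = (-4/H)*(-24 + H) = -4*(-24 + H)/H)
-495/473 + K(-9)/115 = -495/473 + (-4 + 96/(-9))/115 = -495*1/473 + (-4 + 96*(-⅑))*(1/115) = -45/43 + (-4 - 32/3)*(1/115) = -45/43 - 44/3*1/115 = -45/43 - 44/345 = -17417/14835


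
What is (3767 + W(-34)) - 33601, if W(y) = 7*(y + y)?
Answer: -30310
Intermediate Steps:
W(y) = 14*y (W(y) = 7*(2*y) = 14*y)
(3767 + W(-34)) - 33601 = (3767 + 14*(-34)) - 33601 = (3767 - 476) - 33601 = 3291 - 33601 = -30310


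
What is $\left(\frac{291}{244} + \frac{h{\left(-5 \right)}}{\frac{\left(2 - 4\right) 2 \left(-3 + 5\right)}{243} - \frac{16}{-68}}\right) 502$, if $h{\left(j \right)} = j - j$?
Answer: $\frac{73041}{122} \approx 598.7$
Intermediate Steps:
$h{\left(j \right)} = 0$
$\left(\frac{291}{244} + \frac{h{\left(-5 \right)}}{\frac{\left(2 - 4\right) 2 \left(-3 + 5\right)}{243} - \frac{16}{-68}}\right) 502 = \left(\frac{291}{244} + \frac{0}{\frac{\left(2 - 4\right) 2 \left(-3 + 5\right)}{243} - \frac{16}{-68}}\right) 502 = \left(291 \cdot \frac{1}{244} + \frac{0}{\left(-2\right) 2 \cdot 2 \cdot \frac{1}{243} - - \frac{4}{17}}\right) 502 = \left(\frac{291}{244} + \frac{0}{\left(-4\right) 2 \cdot \frac{1}{243} + \frac{4}{17}}\right) 502 = \left(\frac{291}{244} + \frac{0}{\left(-8\right) \frac{1}{243} + \frac{4}{17}}\right) 502 = \left(\frac{291}{244} + \frac{0}{- \frac{8}{243} + \frac{4}{17}}\right) 502 = \left(\frac{291}{244} + \frac{0}{\frac{836}{4131}}\right) 502 = \left(\frac{291}{244} + 0 \cdot \frac{4131}{836}\right) 502 = \left(\frac{291}{244} + 0\right) 502 = \frac{291}{244} \cdot 502 = \frac{73041}{122}$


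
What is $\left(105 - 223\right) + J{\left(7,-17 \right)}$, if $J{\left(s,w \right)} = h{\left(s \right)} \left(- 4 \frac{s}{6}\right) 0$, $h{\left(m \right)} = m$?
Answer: $-118$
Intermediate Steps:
$J{\left(s,w \right)} = 0$ ($J{\left(s,w \right)} = s \left(- 4 \frac{s}{6}\right) 0 = s \left(- \frac{2 s}{3}\right) 0 = - \frac{2 s^{2}}{3} \cdot 0 = 0$)
$\left(105 - 223\right) + J{\left(7,-17 \right)} = \left(105 - 223\right) + 0 = -118 + 0 = -118$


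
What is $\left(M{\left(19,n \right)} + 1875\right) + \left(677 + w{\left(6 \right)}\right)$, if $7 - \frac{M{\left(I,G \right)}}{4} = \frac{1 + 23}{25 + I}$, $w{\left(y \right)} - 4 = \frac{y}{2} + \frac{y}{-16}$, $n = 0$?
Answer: $\frac{227431}{88} \approx 2584.4$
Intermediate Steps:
$w{\left(y \right)} = 4 + \frac{7 y}{16}$ ($w{\left(y \right)} = 4 + \left(\frac{y}{2} + \frac{y}{-16}\right) = 4 + \left(y \frac{1}{2} + y \left(- \frac{1}{16}\right)\right) = 4 + \left(\frac{y}{2} - \frac{y}{16}\right) = 4 + \frac{7 y}{16}$)
$M{\left(I,G \right)} = 28 - \frac{96}{25 + I}$ ($M{\left(I,G \right)} = 28 - 4 \frac{1 + 23}{25 + I} = 28 - 4 \frac{24}{25 + I} = 28 - \frac{96}{25 + I}$)
$\left(M{\left(19,n \right)} + 1875\right) + \left(677 + w{\left(6 \right)}\right) = \left(\frac{4 \left(151 + 7 \cdot 19\right)}{25 + 19} + 1875\right) + \left(677 + \left(4 + \frac{7}{16} \cdot 6\right)\right) = \left(\frac{4 \left(151 + 133\right)}{44} + 1875\right) + \left(677 + \left(4 + \frac{21}{8}\right)\right) = \left(4 \cdot \frac{1}{44} \cdot 284 + 1875\right) + \left(677 + \frac{53}{8}\right) = \left(\frac{284}{11} + 1875\right) + \frac{5469}{8} = \frac{20909}{11} + \frac{5469}{8} = \frac{227431}{88}$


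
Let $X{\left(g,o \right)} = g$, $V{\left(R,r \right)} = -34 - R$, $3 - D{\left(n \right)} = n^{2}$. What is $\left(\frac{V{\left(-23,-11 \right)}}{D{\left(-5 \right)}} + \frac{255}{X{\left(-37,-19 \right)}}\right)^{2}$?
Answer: $\frac{223729}{5476} \approx 40.856$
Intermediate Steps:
$D{\left(n \right)} = 3 - n^{2}$
$\left(\frac{V{\left(-23,-11 \right)}}{D{\left(-5 \right)}} + \frac{255}{X{\left(-37,-19 \right)}}\right)^{2} = \left(\frac{-34 - -23}{3 - \left(-5\right)^{2}} + \frac{255}{-37}\right)^{2} = \left(\frac{-34 + 23}{3 - 25} + 255 \left(- \frac{1}{37}\right)\right)^{2} = \left(- \frac{11}{3 - 25} - \frac{255}{37}\right)^{2} = \left(- \frac{11}{-22} - \frac{255}{37}\right)^{2} = \left(\left(-11\right) \left(- \frac{1}{22}\right) - \frac{255}{37}\right)^{2} = \left(\frac{1}{2} - \frac{255}{37}\right)^{2} = \left(- \frac{473}{74}\right)^{2} = \frac{223729}{5476}$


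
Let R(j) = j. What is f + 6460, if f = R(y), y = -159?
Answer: 6301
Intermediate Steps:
f = -159
f + 6460 = -159 + 6460 = 6301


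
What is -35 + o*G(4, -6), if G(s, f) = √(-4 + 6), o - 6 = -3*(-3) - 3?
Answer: -35 + 12*√2 ≈ -18.029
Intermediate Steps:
o = 12 (o = 6 + (-3*(-3) - 3) = 6 + (9 - 3) = 6 + 6 = 12)
G(s, f) = √2
-35 + o*G(4, -6) = -35 + 12*√2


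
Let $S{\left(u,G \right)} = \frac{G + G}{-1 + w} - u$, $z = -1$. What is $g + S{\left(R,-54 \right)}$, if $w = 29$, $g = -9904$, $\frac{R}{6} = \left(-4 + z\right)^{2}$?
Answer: $- \frac{70405}{7} \approx -10058.0$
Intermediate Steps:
$R = 150$ ($R = 6 \left(-4 - 1\right)^{2} = 6 \left(-5\right)^{2} = 6 \cdot 25 = 150$)
$S{\left(u,G \right)} = - u + \frac{G}{14}$ ($S{\left(u,G \right)} = \frac{G + G}{-1 + 29} - u = \frac{2 G}{28} - u = 2 G \frac{1}{28} - u = \frac{G}{14} - u = - u + \frac{G}{14}$)
$g + S{\left(R,-54 \right)} = -9904 + \left(\left(-1\right) 150 + \frac{1}{14} \left(-54\right)\right) = -9904 - \frac{1077}{7} = - \frac{70405}{7}$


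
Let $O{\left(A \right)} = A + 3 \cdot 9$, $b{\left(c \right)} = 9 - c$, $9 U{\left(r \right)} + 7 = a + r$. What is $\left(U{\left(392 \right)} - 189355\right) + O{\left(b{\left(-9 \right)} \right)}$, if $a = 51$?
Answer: $- \frac{1703354}{9} \approx -1.8926 \cdot 10^{5}$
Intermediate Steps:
$U{\left(r \right)} = \frac{44}{9} + \frac{r}{9}$ ($U{\left(r \right)} = - \frac{7}{9} + \frac{51 + r}{9} = - \frac{7}{9} + \left(\frac{17}{3} + \frac{r}{9}\right) = \frac{44}{9} + \frac{r}{9}$)
$O{\left(A \right)} = 27 + A$ ($O{\left(A \right)} = A + 27 = 27 + A$)
$\left(U{\left(392 \right)} - 189355\right) + O{\left(b{\left(-9 \right)} \right)} = \left(\left(\frac{44}{9} + \frac{1}{9} \cdot 392\right) - 189355\right) + \left(27 + \left(9 - -9\right)\right) = \left(\left(\frac{44}{9} + \frac{392}{9}\right) - 189355\right) + \left(27 + \left(9 + 9\right)\right) = \left(\frac{436}{9} - 189355\right) + \left(27 + 18\right) = - \frac{1703759}{9} + 45 = - \frac{1703354}{9}$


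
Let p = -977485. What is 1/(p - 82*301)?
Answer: -1/1002167 ≈ -9.9784e-7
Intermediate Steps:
1/(p - 82*301) = 1/(-977485 - 82*301) = 1/(-977485 - 24682) = 1/(-1002167) = -1/1002167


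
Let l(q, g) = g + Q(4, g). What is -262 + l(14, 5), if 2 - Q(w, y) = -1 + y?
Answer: -259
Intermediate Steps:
Q(w, y) = 3 - y (Q(w, y) = 2 - (-1 + y) = 2 + (1 - y) = 3 - y)
l(q, g) = 3 (l(q, g) = g + (3 - g) = 3)
-262 + l(14, 5) = -262 + 3 = -259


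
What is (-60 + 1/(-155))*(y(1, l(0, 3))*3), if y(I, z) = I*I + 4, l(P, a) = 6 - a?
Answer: -27903/31 ≈ -900.10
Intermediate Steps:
y(I, z) = 4 + I² (y(I, z) = I² + 4 = 4 + I²)
(-60 + 1/(-155))*(y(1, l(0, 3))*3) = (-60 + 1/(-155))*((4 + 1²)*3) = (-60 - 1/155)*((4 + 1)*3) = -9301*3/31 = -9301/155*15 = -27903/31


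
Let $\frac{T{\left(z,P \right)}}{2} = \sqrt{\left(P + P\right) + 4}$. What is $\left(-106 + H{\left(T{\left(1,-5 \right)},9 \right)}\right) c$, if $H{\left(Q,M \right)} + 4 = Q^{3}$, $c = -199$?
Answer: $21890 + 9552 i \sqrt{6} \approx 21890.0 + 23398.0 i$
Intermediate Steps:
$T{\left(z,P \right)} = 2 \sqrt{4 + 2 P}$ ($T{\left(z,P \right)} = 2 \sqrt{\left(P + P\right) + 4} = 2 \sqrt{2 P + 4} = 2 \sqrt{4 + 2 P}$)
$H{\left(Q,M \right)} = -4 + Q^{3}$
$\left(-106 + H{\left(T{\left(1,-5 \right)},9 \right)}\right) c = \left(-106 - \left(4 - \left(2 \sqrt{4 + 2 \left(-5\right)}\right)^{3}\right)\right) \left(-199\right) = \left(-106 - \left(4 - \left(2 \sqrt{4 - 10}\right)^{3}\right)\right) \left(-199\right) = \left(-106 - \left(4 - \left(2 \sqrt{-6}\right)^{3}\right)\right) \left(-199\right) = \left(-106 - \left(4 - \left(2 i \sqrt{6}\right)^{3}\right)\right) \left(-199\right) = \left(-106 - \left(4 + 48 i \sqrt{6}\right)\right) \left(-199\right) = \left(-110 - 48 i \sqrt{6}\right) \left(-199\right) = 21890 + 9552 i \sqrt{6}$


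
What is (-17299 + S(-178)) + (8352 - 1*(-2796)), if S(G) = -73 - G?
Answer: -6046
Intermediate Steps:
(-17299 + S(-178)) + (8352 - 1*(-2796)) = (-17299 + (-73 - 1*(-178))) + (8352 - 1*(-2796)) = (-17299 + (-73 + 178)) + (8352 + 2796) = (-17299 + 105) + 11148 = -17194 + 11148 = -6046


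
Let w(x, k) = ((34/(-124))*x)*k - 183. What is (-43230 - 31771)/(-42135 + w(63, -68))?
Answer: 2325031/1275444 ≈ 1.8229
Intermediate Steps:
w(x, k) = -183 - 17*k*x/62 (w(x, k) = ((34*(-1/124))*x)*k - 183 = (-17*x/62)*k - 183 = -17*k*x/62 - 183 = -183 - 17*k*x/62)
(-43230 - 31771)/(-42135 + w(63, -68)) = (-43230 - 31771)/(-42135 + (-183 - 17/62*(-68)*63)) = -75001/(-42135 + (-183 + 36414/31)) = -75001/(-42135 + 30741/31) = -75001/(-1275444/31) = -75001*(-31/1275444) = 2325031/1275444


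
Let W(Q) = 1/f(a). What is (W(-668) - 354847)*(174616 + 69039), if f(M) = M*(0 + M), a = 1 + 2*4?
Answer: -7003279664930/81 ≈ -8.6460e+10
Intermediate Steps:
a = 9 (a = 1 + 8 = 9)
f(M) = M² (f(M) = M*M = M²)
W(Q) = 1/81 (W(Q) = 1/(9²) = 1/81)
(W(-668) - 354847)*(174616 + 69039) = (1/81 - 354847)*(174616 + 69039) = -28742606/81*243655 = -7003279664930/81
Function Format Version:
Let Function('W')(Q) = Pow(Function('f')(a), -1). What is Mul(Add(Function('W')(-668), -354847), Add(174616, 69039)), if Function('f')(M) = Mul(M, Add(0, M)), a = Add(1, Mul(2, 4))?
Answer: Rational(-7003279664930, 81) ≈ -8.6460e+10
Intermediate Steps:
a = 9 (a = Add(1, 8) = 9)
Function('f')(M) = Pow(M, 2) (Function('f')(M) = Mul(M, M) = Pow(M, 2))
Function('W')(Q) = Rational(1, 81) (Function('W')(Q) = Pow(Pow(9, 2), -1) = Pow(81, -1) = Rational(1, 81))
Mul(Add(Function('W')(-668), -354847), Add(174616, 69039)) = Mul(Add(Rational(1, 81), -354847), Add(174616, 69039)) = Mul(Rational(-28742606, 81), 243655) = Rational(-7003279664930, 81)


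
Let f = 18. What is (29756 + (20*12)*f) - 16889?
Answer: 17187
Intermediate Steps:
(29756 + (20*12)*f) - 16889 = (29756 + (20*12)*18) - 16889 = (29756 + 240*18) - 16889 = (29756 + 4320) - 16889 = 34076 - 16889 = 17187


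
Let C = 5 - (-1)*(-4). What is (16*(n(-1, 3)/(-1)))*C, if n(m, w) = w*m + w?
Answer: 0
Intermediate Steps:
C = 1 (C = 5 - 1*4 = 5 - 4 = 1)
n(m, w) = w + m*w (n(m, w) = m*w + w = w + m*w)
(16*(n(-1, 3)/(-1)))*C = (16*((3*(1 - 1))/(-1)))*1 = (16*((3*0)*(-1)))*1 = (16*(0*(-1)))*1 = (16*0)*1 = 0*1 = 0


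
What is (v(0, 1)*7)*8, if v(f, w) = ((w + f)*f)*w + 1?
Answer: 56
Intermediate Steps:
v(f, w) = 1 + f*w*(f + w) (v(f, w) = ((f + w)*f)*w + 1 = (f*(f + w))*w + 1 = f*w*(f + w) + 1 = 1 + f*w*(f + w))
(v(0, 1)*7)*8 = ((1 + 0*1² + 1*0²)*7)*8 = ((1 + 0*1 + 1*0)*7)*8 = ((1 + 0 + 0)*7)*8 = (1*7)*8 = 7*8 = 56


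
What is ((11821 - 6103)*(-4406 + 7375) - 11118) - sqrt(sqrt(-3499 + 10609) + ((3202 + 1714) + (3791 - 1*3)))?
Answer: 16965624 - sqrt(8704 + 3*sqrt(790)) ≈ 1.6966e+7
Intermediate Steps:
((11821 - 6103)*(-4406 + 7375) - 11118) - sqrt(sqrt(-3499 + 10609) + ((3202 + 1714) + (3791 - 1*3))) = (5718*2969 - 11118) - sqrt(sqrt(7110) + (4916 + (3791 - 3))) = (16976742 - 11118) - sqrt(3*sqrt(790) + (4916 + 3788)) = 16965624 - sqrt(3*sqrt(790) + 8704) = 16965624 - sqrt(8704 + 3*sqrt(790))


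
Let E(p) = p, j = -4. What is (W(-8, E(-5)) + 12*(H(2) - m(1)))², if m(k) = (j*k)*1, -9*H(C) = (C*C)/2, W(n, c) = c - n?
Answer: 21025/9 ≈ 2336.1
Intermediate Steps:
H(C) = -C²/18 (H(C) = -C*C/(9*2) = -C²/(9*2) = -C²/18)
m(k) = -4*k (m(k) = -4*k*1 = -4*k)
(W(-8, E(-5)) + 12*(H(2) - m(1)))² = ((-5 - 1*(-8)) + 12*(-1/18*2² - (-4)))² = ((-5 + 8) + 12*(-1/18*4 - 1*(-4)))² = (3 + 12*(-2/9 + 4))² = (3 + 12*(34/9))² = (3 + 136/3)² = (145/3)² = 21025/9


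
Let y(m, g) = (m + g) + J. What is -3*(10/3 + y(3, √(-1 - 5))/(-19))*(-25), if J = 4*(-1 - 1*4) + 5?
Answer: 5650/19 - 75*I*√6/19 ≈ 297.37 - 9.669*I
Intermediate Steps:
J = -15 (J = 4*(-1 - 4) + 5 = 4*(-5) + 5 = -20 + 5 = -15)
y(m, g) = -15 + g + m (y(m, g) = (m + g) - 15 = (g + m) - 15 = -15 + g + m)
-3*(10/3 + y(3, √(-1 - 5))/(-19))*(-25) = -3*(10/3 + (-15 + √(-1 - 5) + 3)/(-19))*(-25) = -3*(10*(⅓) + (-15 + √(-6) + 3)*(-1/19))*(-25) = -3*(10/3 + (-15 + I*√6 + 3)*(-1/19))*(-25) = -3*(10/3 + (-12 + I*√6)*(-1/19))*(-25) = -3*(10/3 + (12/19 - I*√6/19))*(-25) = -3*(226/57 - I*√6/19)*(-25) = (-226/19 + 3*I*√6/19)*(-25) = 5650/19 - 75*I*√6/19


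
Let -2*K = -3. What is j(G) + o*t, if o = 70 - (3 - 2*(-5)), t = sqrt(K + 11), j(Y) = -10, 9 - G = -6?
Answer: -10 + 285*sqrt(2)/2 ≈ 191.53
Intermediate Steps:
G = 15 (G = 9 - 1*(-6) = 9 + 6 = 15)
K = 3/2 (K = -1/2*(-3) = 3/2 ≈ 1.5000)
t = 5*sqrt(2)/2 (t = sqrt(3/2 + 11) = sqrt(25/2) = 5*sqrt(2)/2 ≈ 3.5355)
o = 57 (o = 70 - (3 + 10) = 70 - 1*13 = 70 - 13 = 57)
j(G) + o*t = -10 + 57*(5*sqrt(2)/2) = -10 + 285*sqrt(2)/2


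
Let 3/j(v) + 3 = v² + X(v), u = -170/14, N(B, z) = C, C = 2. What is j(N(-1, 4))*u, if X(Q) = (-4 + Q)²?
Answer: -51/7 ≈ -7.2857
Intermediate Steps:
N(B, z) = 2
u = -85/7 (u = -170*1/14 = -85/7 ≈ -12.143)
j(v) = 3/(-3 + v² + (-4 + v)²) (j(v) = 3/(-3 + (v² + (-4 + v)²)) = 3/(-3 + v² + (-4 + v)²))
j(N(-1, 4))*u = (3/(-3 + 2² + (-4 + 2)²))*(-85/7) = (3/(-3 + 4 + (-2)²))*(-85/7) = (3/(-3 + 4 + 4))*(-85/7) = (3/5)*(-85/7) = (3*(⅕))*(-85/7) = (⅗)*(-85/7) = -51/7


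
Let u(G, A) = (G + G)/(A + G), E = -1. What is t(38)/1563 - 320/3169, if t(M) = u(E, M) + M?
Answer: -4685548/61088813 ≈ -0.076701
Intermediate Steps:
u(G, A) = 2*G/(A + G) (u(G, A) = (2*G)/(A + G) = 2*G/(A + G))
t(M) = M - 2/(-1 + M) (t(M) = 2*(-1)/(M - 1) + M = 2*(-1)/(-1 + M) + M = -2/(-1 + M) + M = M - 2/(-1 + M))
t(38)/1563 - 320/3169 = ((-2 + 38*(-1 + 38))/(-1 + 38))/1563 - 320/3169 = ((-2 + 38*37)/37)*(1/1563) - 320*1/3169 = ((-2 + 1406)/37)*(1/1563) - 320/3169 = ((1/37)*1404)*(1/1563) - 320/3169 = (1404/37)*(1/1563) - 320/3169 = 468/19277 - 320/3169 = -4685548/61088813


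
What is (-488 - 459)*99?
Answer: -93753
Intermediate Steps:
(-488 - 459)*99 = -947*99 = -93753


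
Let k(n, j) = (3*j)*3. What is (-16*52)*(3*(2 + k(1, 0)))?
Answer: -4992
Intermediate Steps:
k(n, j) = 9*j
(-16*52)*(3*(2 + k(1, 0))) = (-16*52)*(3*(2 + 9*0)) = -2496*(2 + 0) = -2496*2 = -832*6 = -4992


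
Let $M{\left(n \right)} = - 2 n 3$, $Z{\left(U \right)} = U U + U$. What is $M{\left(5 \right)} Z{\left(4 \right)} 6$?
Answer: $-3600$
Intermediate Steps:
$Z{\left(U \right)} = U + U^{2}$ ($Z{\left(U \right)} = U^{2} + U = U + U^{2}$)
$M{\left(n \right)} = - 6 n$
$M{\left(5 \right)} Z{\left(4 \right)} 6 = \left(-6\right) 5 \cdot 4 \left(1 + 4\right) 6 = - 30 \cdot 4 \cdot 5 \cdot 6 = \left(-30\right) 20 \cdot 6 = \left(-600\right) 6 = -3600$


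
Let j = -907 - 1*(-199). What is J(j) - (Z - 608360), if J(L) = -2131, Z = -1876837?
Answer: 2483066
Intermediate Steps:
j = -708 (j = -907 + 199 = -708)
J(j) - (Z - 608360) = -2131 - (-1876837 - 608360) = -2131 - 1*(-2485197) = -2131 + 2485197 = 2483066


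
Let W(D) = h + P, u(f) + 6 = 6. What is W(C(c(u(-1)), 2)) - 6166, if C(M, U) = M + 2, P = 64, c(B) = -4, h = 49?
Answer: -6053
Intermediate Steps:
u(f) = 0 (u(f) = -6 + 6 = 0)
C(M, U) = 2 + M
W(D) = 113 (W(D) = 49 + 64 = 113)
W(C(c(u(-1)), 2)) - 6166 = 113 - 6166 = -6053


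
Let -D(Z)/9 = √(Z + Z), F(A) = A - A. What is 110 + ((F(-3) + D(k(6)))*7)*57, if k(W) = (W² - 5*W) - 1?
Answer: 110 - 3591*√10 ≈ -11246.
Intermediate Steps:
F(A) = 0
k(W) = -1 + W² - 5*W
D(Z) = -9*√2*√Z (D(Z) = -9*√(Z + Z) = -9*√2*√Z)
110 + ((F(-3) + D(k(6)))*7)*57 = 110 + ((0 - 9*√2*√(-1 + 6² - 5*6))*7)*57 = 110 + ((0 - 9*√2*√(-1 + 36 - 30))*7)*57 = 110 + ((0 - 9*√2*√5)*7)*57 = 110 + ((0 - 9*√10)*7)*57 = 110 + (-9*√10*7)*57 = 110 - 63*√10*57 = 110 - 3591*√10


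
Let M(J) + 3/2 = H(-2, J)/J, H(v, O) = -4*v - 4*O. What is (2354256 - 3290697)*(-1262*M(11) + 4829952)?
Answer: -4528605435237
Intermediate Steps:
H(v, O) = -4*O - 4*v
M(J) = -3/2 + (8 - 4*J)/J (M(J) = -3/2 + (-4*J - 4*(-2))/J = -3/2 + (-4*J + 8)/J = -3/2 + (8 - 4*J)/J)
(2354256 - 3290697)*(-1262*M(11) + 4829952) = (2354256 - 3290697)*(-1262*(-11/2 + 8/11) + 4829952) = -936441*(-1262*(-11/2 + 8*(1/11)) + 4829952) = -936441*(-1262*(-11/2 + 8/11) + 4829952) = -936441*(-1262*(-105/22) + 4829952) = -936441*(66255/11 + 4829952) = -936441*53195727/11 = -4528605435237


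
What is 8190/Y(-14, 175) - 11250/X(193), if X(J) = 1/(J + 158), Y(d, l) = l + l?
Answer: -19743633/5 ≈ -3.9487e+6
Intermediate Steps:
Y(d, l) = 2*l
X(J) = 1/(158 + J)
8190/Y(-14, 175) - 11250/X(193) = 8190/((2*175)) - 11250/(1/(158 + 193)) = 8190/350 - 11250/(1/351) = 8190*(1/350) - 11250/1/351 = 117/5 - 11250*351 = 117/5 - 3948750 = -19743633/5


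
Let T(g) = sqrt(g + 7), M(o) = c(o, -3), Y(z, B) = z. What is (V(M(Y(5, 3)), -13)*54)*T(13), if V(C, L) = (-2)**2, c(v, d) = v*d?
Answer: 432*sqrt(5) ≈ 965.98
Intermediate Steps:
c(v, d) = d*v
M(o) = -3*o
T(g) = sqrt(7 + g)
V(C, L) = 4
(V(M(Y(5, 3)), -13)*54)*T(13) = (4*54)*sqrt(7 + 13) = 216*sqrt(20) = 216*(2*sqrt(5)) = 432*sqrt(5)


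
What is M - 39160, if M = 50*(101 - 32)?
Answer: -35710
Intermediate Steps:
M = 3450 (M = 50*69 = 3450)
M - 39160 = 3450 - 39160 = -35710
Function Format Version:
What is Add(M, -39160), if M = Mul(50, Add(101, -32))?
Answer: -35710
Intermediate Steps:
M = 3450 (M = Mul(50, 69) = 3450)
Add(M, -39160) = Add(3450, -39160) = -35710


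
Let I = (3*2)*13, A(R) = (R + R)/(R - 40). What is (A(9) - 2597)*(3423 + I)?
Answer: -281918025/31 ≈ -9.0941e+6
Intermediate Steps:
A(R) = 2*R/(-40 + R) (A(R) = (2*R)/(-40 + R) = 2*R/(-40 + R))
I = 78 (I = 6*13 = 78)
(A(9) - 2597)*(3423 + I) = (2*9/(-40 + 9) - 2597)*(3423 + 78) = (2*9/(-31) - 2597)*3501 = (2*9*(-1/31) - 2597)*3501 = (-18/31 - 2597)*3501 = -80525/31*3501 = -281918025/31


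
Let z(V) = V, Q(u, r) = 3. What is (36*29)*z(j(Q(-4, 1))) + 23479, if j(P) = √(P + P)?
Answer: 23479 + 1044*√6 ≈ 26036.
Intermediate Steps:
j(P) = √2*√P (j(P) = √(2*P) = √2*√P)
(36*29)*z(j(Q(-4, 1))) + 23479 = (36*29)*(√2*√3) + 23479 = 1044*√6 + 23479 = 23479 + 1044*√6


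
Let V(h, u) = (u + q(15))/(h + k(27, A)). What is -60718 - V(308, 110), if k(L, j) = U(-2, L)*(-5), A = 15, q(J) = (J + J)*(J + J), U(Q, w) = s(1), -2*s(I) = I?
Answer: -37707898/621 ≈ -60721.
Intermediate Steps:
s(I) = -I/2
U(Q, w) = -1/2 (U(Q, w) = -1/2*1 = -1/2)
q(J) = 4*J**2 (q(J) = (2*J)*(2*J) = 4*J**2)
k(L, j) = 5/2 (k(L, j) = -1/2*(-5) = 5/2)
V(h, u) = (900 + u)/(5/2 + h) (V(h, u) = (u + 4*15**2)/(h + 5/2) = (u + 4*225)/(5/2 + h) = (u + 900)/(5/2 + h) = (900 + u)/(5/2 + h))
-60718 - V(308, 110) = -60718 - 2*(900 + 110)/(5 + 2*308) = -60718 - 2*1010/(5 + 616) = -60718 - 2*1010/621 = -60718 - 1*2020/621 = -60718 - 2020/621 = -37707898/621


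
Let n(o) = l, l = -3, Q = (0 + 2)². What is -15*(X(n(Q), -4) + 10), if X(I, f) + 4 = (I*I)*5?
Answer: -765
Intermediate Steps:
Q = 4 (Q = 2² = 4)
n(o) = -3
X(I, f) = -4 + 5*I² (X(I, f) = -4 + (I*I)*5 = -4 + I²*5 = -4 + 5*I²)
-15*(X(n(Q), -4) + 10) = -15*((-4 + 5*(-3)²) + 10) = -15*((-4 + 5*9) + 10) = -15*((-4 + 45) + 10) = -15*(41 + 10) = -15*51 = -765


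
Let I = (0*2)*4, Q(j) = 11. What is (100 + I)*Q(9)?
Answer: 1100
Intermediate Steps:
I = 0 (I = 0*4 = 0)
(100 + I)*Q(9) = (100 + 0)*11 = 100*11 = 1100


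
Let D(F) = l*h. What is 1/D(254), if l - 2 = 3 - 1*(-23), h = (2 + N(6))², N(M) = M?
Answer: 1/1792 ≈ 0.00055804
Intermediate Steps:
h = 64 (h = (2 + 6)² = 8² = 64)
l = 28 (l = 2 + (3 - 1*(-23)) = 2 + (3 + 23) = 2 + 26 = 28)
D(F) = 1792 (D(F) = 28*64 = 1792)
1/D(254) = 1/1792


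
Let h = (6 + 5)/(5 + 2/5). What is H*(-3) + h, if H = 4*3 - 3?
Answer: -674/27 ≈ -24.963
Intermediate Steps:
h = 55/27 (h = 11/(5 + 2*(⅕)) = 11/(5 + ⅖) = 11/(27/5) = 11*(5/27) = 55/27 ≈ 2.0370)
H = 9 (H = 12 - 3 = 9)
H*(-3) + h = 9*(-3) + 55/27 = -27 + 55/27 = -674/27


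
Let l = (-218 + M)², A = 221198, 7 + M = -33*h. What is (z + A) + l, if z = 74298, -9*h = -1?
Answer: 3130060/9 ≈ 3.4778e+5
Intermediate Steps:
h = ⅑ (h = -⅑*(-1) = ⅑ ≈ 0.11111)
M = -32/3 (M = -7 - 33*⅑ = -7 - 11/3 = -32/3 ≈ -10.667)
l = 470596/9 (l = (-218 - 32/3)² = (-686/3)² = 470596/9 ≈ 52288.)
(z + A) + l = (74298 + 221198) + 470596/9 = 295496 + 470596/9 = 3130060/9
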